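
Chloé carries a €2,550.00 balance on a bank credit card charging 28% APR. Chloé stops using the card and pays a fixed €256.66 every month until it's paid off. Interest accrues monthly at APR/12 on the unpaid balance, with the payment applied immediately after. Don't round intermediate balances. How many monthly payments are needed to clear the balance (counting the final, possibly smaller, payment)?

12 months

Monthly rate r = 28%/12 = 2.33333% = 0.0233333.
Recurrence: B ← B·(1+r) − €256.66.
Month 1: interest €59.50; balance after payment €2,352.84.
Month 2: interest €54.90; balance after payment €2,151.08.
Closed form: n = −ln(1 − rB₀/P)/ln(1+r) = −ln(0.76818)/ln(1.02333) ≈ 11.434, so the balance reaches zero during payment 12.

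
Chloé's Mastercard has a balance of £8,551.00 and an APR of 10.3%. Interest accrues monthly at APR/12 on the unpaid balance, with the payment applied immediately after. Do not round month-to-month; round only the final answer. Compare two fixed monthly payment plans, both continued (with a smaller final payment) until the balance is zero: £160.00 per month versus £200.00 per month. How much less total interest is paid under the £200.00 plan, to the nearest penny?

£791.05

Monthly rate r = 10.3%/12 = 0.858333% = 0.00858333.
At £160.00/mo: n = ⌈−ln(1 − rB₀/P)/ln(1+r)⌉ = 72 payments (last £131.38); total interest = total paid − £8,551.00 = £2,940.38.
At £200.00/mo: 54 payments (last £100.33); total interest £2,149.33.
Interest saved = £2,940.38 − £2,149.33 = £791.05.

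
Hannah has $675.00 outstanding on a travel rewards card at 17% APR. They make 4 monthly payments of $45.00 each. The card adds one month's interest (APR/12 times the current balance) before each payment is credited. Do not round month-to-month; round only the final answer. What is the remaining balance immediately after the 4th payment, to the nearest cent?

Monthly rate r = 17%/12 = 1.41667% = 0.0141667.
Each month: B ← B·(1+r) − $45.00.
Month 1: interest $9.56; balance after payment $639.56.
Month 2: interest $9.06; balance after payment $603.62.
Month 3: interest $8.55; balance after payment $567.17.
Month 4: interest $8.03; balance after payment $530.21.

$530.21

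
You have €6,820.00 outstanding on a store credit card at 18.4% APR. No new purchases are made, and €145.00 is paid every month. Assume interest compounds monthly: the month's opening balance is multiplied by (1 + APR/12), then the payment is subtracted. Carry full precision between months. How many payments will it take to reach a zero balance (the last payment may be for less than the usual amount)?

84 months

Monthly rate r = 18.4%/12 = 1.53333% = 0.0153333.
Recurrence: B ← B·(1+r) − €145.00.
Month 1: interest €104.57; balance after payment €6,779.57.
Month 2: interest €103.95; balance after payment €6,738.53.
Closed form: n = −ln(1 − rB₀/P)/ln(1+r) = −ln(0.2788)/ln(1.01533) ≈ 83.936, so the balance reaches zero during payment 84.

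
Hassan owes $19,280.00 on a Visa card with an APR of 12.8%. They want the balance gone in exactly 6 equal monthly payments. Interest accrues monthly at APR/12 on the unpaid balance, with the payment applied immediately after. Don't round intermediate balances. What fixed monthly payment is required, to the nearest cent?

$3,334.36

Monthly rate r = 12.8%/12 = 1.06667% = 0.0106667.
Level-payment amortization: P = B₀·r / (1 − (1+r)^(−n)) = 19280.00·0.0106667 / (1 − 1.01067^(−6)).
Denominator 1 − (1+r)^(−6) = 0.0616770329.
P = 205.653 / 0.0616770329 ≈ 3334.36.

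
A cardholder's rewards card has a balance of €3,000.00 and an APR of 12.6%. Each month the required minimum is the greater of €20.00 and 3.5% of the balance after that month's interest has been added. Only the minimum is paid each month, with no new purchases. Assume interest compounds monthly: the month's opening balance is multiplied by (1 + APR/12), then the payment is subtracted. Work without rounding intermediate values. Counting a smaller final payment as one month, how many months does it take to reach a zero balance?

Monthly rate r = 12.6%/12 = 1.05% = 0.0105.
While 3.5% of the post-interest balance exceeds €20.00, each month B ← (B·(1+r))·(1 − 0.035), i.e. B shrinks by the factor (1+r)·0.965 = 0.97513.
This holds for months 1–67. Entering month 68 the balance is €555.12; 3.5% of the post-interest balance is now below €20.00, so the flat €20.00 minimum applies from here.
From month 68 a fixed €20.00 at rate r clears €555.12 in 33 more payments. Total: 67 + 33 = 100 months.

100 months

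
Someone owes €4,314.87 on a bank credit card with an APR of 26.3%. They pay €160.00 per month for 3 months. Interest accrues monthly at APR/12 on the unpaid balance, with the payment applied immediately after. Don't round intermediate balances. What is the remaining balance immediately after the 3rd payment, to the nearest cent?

€4,114.24

Monthly rate r = 26.3%/12 = 2.19167% = 0.0219167.
Each month: B ← B·(1+r) − €160.00.
Month 1: interest €94.57; balance after payment €4,249.44.
Month 2: interest €93.13; balance after payment €4,182.57.
Month 3: interest €91.67; balance after payment €4,114.24.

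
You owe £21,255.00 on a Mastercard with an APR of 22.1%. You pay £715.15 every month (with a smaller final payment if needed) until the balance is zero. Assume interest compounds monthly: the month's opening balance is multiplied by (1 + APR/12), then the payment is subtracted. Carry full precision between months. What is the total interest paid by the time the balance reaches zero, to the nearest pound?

£9,810

Monthly rate r = 22.1%/12 = 1.84167% = 0.0184167.
Payoff takes n = ⌈−ln(1 − rB₀/P)/ln(1+r)⌉ = ⌈43.436⌉ = 44 payments; the last is £313.18.
Total paid = 43·£715.15 + £313.18 = £31,064.63.
Total interest = total paid − principal = £31,064.63 − £21,255.00 = £9,809.63.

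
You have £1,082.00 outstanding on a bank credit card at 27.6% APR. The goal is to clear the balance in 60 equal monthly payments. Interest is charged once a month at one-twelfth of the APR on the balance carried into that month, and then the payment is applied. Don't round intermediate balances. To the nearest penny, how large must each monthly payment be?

Monthly rate r = 27.6%/12 = 2.3% = 0.023.
Level-payment amortization: P = B₀·r / (1 − (1+r)^(−n)) = 1082.00·0.023 / (1 − 1.023^(−60)).
Denominator 1 − (1+r)^(−60) = 0.744458184.
P = 24.886 / 0.744458184 ≈ 33.43.

£33.43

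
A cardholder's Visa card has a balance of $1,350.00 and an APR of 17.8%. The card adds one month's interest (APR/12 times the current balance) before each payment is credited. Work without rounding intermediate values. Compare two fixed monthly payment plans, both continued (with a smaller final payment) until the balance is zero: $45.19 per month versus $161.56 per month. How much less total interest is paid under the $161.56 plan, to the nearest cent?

$344.78

Monthly rate r = 17.8%/12 = 1.48333% = 0.0148333.
At $45.19/mo: n = ⌈−ln(1 − rB₀/P)/ln(1+r)⌉ = 40 payments (last $34.34); total interest = total paid − $1,350.00 = $446.75.
At $161.56/mo: 9 payments (last $159.49); total interest $101.97.
Interest saved = $446.75 − $101.97 = $344.78.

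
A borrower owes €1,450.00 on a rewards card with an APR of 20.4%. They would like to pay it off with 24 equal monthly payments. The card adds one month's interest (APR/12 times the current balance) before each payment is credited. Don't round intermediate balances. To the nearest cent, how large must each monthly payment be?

€74.08

Monthly rate r = 20.4%/12 = 1.7% = 0.017.
Level-payment amortization: P = B₀·r / (1 − (1+r)^(−n)) = 1450.00·0.017 / (1 − 1.017^(−24)).
Denominator 1 − (1+r)^(−24) = 0.332736868.
P = 24.65 / 0.332736868 ≈ 74.08.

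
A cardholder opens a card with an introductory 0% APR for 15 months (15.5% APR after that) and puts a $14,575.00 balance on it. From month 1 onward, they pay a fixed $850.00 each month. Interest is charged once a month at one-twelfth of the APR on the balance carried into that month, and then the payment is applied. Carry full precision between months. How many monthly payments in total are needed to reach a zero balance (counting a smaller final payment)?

18 months

Promo months 1–15 at r₀ = 0%/12 = 0; months 16+ at r₁ = 15.5%/12 = 0.0129167.
After month 15 (no interest yet): B = $14,575.00 − 15·$850.00 = $1,825.00.
Then at r₁ with $850.00/mo: n₂ = −ln(1 − r₁·B/P)/ln(1+r₁) ≈ 2.19 → 3 more payments.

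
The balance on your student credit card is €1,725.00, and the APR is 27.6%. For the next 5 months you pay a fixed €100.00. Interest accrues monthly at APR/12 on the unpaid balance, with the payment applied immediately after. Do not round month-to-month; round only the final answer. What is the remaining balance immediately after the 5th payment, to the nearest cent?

€1,409.18

Monthly rate r = 27.6%/12 = 2.3% = 0.023.
Each month: B ← B·(1+r) − €100.00.
Month 1: interest €39.67; balance after payment €1,664.67.
Month 2: interest €38.29; balance after payment €1,602.96.
Month 3: interest €36.87; balance after payment €1,539.83.
Month 4: interest €35.42; balance after payment €1,475.25.
Month 5: interest €33.93; balance after payment €1,409.18.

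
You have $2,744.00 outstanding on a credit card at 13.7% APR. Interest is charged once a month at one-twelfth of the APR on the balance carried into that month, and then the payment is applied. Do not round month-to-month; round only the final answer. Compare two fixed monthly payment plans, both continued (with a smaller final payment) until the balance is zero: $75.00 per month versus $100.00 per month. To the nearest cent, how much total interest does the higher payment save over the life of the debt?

Monthly rate r = 13.7%/12 = 1.14167% = 0.0114167.
At $75.00/mo: n = ⌈−ln(1 − rB₀/P)/ln(1+r)⌉ = 48 payments (last $47.81); total interest = total paid − $2,744.00 = $828.81.
At $100.00/mo: 34 payments (last $10.65); total interest $566.65.
Interest saved = $828.81 − $566.65 = $262.16.

$262.16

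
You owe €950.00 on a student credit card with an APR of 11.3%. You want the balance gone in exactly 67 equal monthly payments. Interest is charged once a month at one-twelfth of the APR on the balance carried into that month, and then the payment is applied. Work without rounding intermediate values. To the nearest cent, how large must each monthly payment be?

Monthly rate r = 11.3%/12 = 0.941667% = 0.00941667.
Level-payment amortization: P = B₀·r / (1 − (1+r)^(−n)) = 950.00·0.00941667 / (1 − 1.00942^(−67)).
Denominator 1 − (1+r)^(−67) = 0.466323068.
P = 8.94583 / 0.466323068 ≈ 19.18.

€19.18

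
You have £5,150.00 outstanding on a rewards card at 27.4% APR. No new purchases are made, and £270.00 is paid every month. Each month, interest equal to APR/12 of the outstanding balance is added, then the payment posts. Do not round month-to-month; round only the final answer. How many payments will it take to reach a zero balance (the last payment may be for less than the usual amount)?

Monthly rate r = 27.4%/12 = 2.28333% = 0.0228333.
Recurrence: B ← B·(1+r) − £270.00.
Month 1: interest £117.59; balance after payment £4,997.59.
Month 2: interest £114.11; balance after payment £4,841.70.
Closed form: n = −ln(1 − rB₀/P)/ln(1+r) = −ln(0.56448)/ln(1.02283) ≈ 25.330, so the balance reaches zero during payment 26.

26 payments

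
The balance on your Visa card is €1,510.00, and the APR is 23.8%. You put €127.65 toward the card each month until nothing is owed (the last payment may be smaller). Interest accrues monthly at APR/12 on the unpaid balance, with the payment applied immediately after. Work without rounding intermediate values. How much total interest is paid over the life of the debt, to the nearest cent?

€228.16

Monthly rate r = 23.8%/12 = 1.98333% = 0.0198333.
Payoff takes n = ⌈−ln(1 − rB₀/P)/ln(1+r)⌉ = ⌈13.614⌉ = 14 payments; the last is €78.71.
Total paid = 13·€127.65 + €78.71 = €1,738.16.
Total interest = total paid − principal = €1,738.16 − €1,510.00 = €228.16.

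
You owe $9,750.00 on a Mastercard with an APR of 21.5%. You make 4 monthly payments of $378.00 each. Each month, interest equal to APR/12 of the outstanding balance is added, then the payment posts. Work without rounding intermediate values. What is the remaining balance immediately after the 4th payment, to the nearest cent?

$8,914.63

Monthly rate r = 21.5%/12 = 1.79167% = 0.0179167.
Each month: B ← B·(1+r) − $378.00.
Month 1: interest $174.69; balance after payment $9,546.69.
Month 2: interest $171.04; balance after payment $9,339.73.
Month 3: interest $167.34; balance after payment $9,129.07.
Month 4: interest $163.56; balance after payment $8,914.63.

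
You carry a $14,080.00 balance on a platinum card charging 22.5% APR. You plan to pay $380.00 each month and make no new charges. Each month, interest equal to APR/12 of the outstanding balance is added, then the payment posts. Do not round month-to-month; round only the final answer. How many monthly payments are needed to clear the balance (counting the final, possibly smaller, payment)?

64 months

Monthly rate r = 22.5%/12 = 1.875% = 0.01875.
Recurrence: B ← B·(1+r) − $380.00.
Month 1: interest $264.00; balance after payment $13,964.00.
Month 2: interest $261.82; balance after payment $13,845.83.
Closed form: n = −ln(1 − rB₀/P)/ln(1+r) = −ln(0.30526)/ln(1.01875) ≈ 63.876, so the balance reaches zero during payment 64.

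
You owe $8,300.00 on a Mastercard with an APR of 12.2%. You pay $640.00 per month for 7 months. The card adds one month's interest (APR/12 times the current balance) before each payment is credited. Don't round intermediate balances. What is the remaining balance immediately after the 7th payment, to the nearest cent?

Monthly rate r = 12.2%/12 = 1.01667% = 0.0101667.
Each month: B ← B·(1+r) − $640.00.
Month 1: interest $84.38; balance after payment $7,744.38.
Month 2: interest $78.73; balance after payment $7,183.12.
Month 3: interest $73.03; balance after payment $6,616.15.
Month 4: interest $67.26; balance after payment $6,043.41.
Month 5: interest $61.44; balance after payment $5,464.85.
Month 6: interest $55.56; balance after payment $4,880.41.
Month 7: interest $49.62; balance after payment $4,290.03.

$4,290.03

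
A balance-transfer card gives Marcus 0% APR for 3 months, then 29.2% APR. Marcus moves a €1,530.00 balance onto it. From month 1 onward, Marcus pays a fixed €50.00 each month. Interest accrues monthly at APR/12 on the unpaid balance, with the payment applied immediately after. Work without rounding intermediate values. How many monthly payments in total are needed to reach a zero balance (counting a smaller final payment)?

Promo months 1–3 at r₀ = 0%/12 = 0; months 4+ at r₁ = 29.2%/12 = 0.0243333.
After month 3 (no interest yet): B = €1,530.00 − 3·€50.00 = €1,380.00.
Then at r₁ with €50.00/mo: n₂ = −ln(1 − r₁·B/P)/ln(1+r₁) ≈ 46.32 → 47 more payments.

50 months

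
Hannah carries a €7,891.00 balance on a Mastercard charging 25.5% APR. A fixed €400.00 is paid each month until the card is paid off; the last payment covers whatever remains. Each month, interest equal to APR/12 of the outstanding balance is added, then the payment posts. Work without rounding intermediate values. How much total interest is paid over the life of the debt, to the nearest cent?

Monthly rate r = 25.5%/12 = 2.125% = 0.02125.
Payoff takes n = ⌈−ln(1 − rB₀/P)/ln(1+r)⌉ = ⌈25.841⌉ = 26 payments; the last is €336.90.
Total paid = 25·€400.00 + €336.90 = €10,336.90.
Total interest = total paid − principal = €10,336.90 − €7,891.00 = €2,445.90.

€2,445.90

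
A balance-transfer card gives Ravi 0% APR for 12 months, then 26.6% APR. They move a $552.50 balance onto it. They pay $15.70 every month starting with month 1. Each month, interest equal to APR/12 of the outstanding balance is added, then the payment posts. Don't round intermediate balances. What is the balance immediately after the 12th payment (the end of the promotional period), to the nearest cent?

$364.10

Promo months 1–12 at r₀ = 0%/12 = 0; months 13+ at r₁ = 26.6%/12 = 0.0221667.
After month 12 (no interest yet): B = $552.50 − 12·$15.70 = $364.10.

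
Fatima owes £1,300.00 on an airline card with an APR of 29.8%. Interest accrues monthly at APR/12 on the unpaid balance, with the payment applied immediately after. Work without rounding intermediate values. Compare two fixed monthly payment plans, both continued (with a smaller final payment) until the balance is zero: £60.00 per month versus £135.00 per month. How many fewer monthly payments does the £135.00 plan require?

20 fewer payments

Monthly rate r = 29.8%/12 = 2.48333% = 0.0248333.
At £60.00/mo: n = ⌈−ln(1 − rB₀/P)/ln(1+r)⌉ = 32 payments (last £29.24); total interest = total paid − £1,300.00 = £589.24.
At £135.00/mo: 12 payments (last £19.30); total interest £204.30.
Payments saved = 32 − 12 = 20.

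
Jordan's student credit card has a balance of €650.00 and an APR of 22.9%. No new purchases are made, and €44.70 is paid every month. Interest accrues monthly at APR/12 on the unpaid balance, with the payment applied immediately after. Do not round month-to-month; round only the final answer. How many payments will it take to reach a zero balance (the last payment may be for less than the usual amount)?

18 months

Monthly rate r = 22.9%/12 = 1.90833% = 0.0190833.
Recurrence: B ← B·(1+r) − €44.70.
Month 1: interest €12.40; balance after payment €617.70.
Month 2: interest €11.79; balance after payment €584.79.
Closed form: n = −ln(1 − rB₀/P)/ln(1+r) = −ln(0.7225)/ln(1.01908) ≈ 17.194, so the balance reaches zero during payment 18.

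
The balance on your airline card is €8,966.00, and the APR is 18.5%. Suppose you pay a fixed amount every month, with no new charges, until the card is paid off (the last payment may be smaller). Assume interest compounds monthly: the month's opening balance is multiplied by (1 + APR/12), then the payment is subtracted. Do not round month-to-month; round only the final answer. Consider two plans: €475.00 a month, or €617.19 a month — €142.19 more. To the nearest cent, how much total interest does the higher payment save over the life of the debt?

€448.43

Monthly rate r = 18.5%/12 = 1.54167% = 0.0154167.
At €475.00/mo: n = ⌈−ln(1 − rB₀/P)/ln(1+r)⌉ = 23 payments (last €228.28); total interest = total paid − €8,966.00 = €1,712.28.
At €617.19/mo: 17 payments (last €354.81); total interest €1,263.85.
Interest saved = €1,712.28 − €1,263.85 = €448.43.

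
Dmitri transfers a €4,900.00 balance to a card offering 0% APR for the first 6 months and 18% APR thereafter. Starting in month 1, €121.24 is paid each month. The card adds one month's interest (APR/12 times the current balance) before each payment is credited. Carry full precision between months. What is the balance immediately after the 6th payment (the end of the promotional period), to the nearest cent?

Promo months 1–6 at r₀ = 0%/12 = 0; months 7+ at r₁ = 18%/12 = 0.015.
After month 6 (no interest yet): B = €4,900.00 − 6·€121.24 = €4,172.56.

€4,172.56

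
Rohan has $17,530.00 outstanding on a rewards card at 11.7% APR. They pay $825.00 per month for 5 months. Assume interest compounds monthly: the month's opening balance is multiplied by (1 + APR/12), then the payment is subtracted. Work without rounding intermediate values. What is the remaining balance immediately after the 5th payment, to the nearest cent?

Monthly rate r = 11.7%/12 = 0.975% = 0.00975.
Each month: B ← B·(1+r) − $825.00.
Month 1: interest $170.92; balance after payment $16,875.92.
Month 2: interest $164.54; balance after payment $16,215.46.
Month 3: interest $158.10; balance after payment $15,548.56.
Month 4: interest $151.60; balance after payment $14,875.16.
Month 5: interest $145.03; balance after payment $14,195.19.

$14,195.19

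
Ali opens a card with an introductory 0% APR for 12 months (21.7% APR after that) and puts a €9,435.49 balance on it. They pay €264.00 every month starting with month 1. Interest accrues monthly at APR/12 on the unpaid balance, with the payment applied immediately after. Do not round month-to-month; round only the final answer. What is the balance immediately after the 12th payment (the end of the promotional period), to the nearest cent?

€6,267.49

Promo months 1–12 at r₀ = 0%/12 = 0; months 13+ at r₁ = 21.7%/12 = 0.0180833.
After month 12 (no interest yet): B = €9,435.49 − 12·€264.00 = €6,267.49.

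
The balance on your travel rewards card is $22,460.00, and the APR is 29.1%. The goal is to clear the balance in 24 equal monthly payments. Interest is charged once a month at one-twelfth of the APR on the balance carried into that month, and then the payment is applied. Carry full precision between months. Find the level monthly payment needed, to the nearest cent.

$1,245.42

Monthly rate r = 29.1%/12 = 2.425% = 0.02425.
Level-payment amortization: P = B₀·r / (1 − (1+r)^(−n)) = 22460.00·0.02425 / (1 − 1.02425^(−24)).
Denominator 1 − (1+r)^(−24) = 0.437326247.
P = 544.655 / 0.437326247 ≈ 1245.42.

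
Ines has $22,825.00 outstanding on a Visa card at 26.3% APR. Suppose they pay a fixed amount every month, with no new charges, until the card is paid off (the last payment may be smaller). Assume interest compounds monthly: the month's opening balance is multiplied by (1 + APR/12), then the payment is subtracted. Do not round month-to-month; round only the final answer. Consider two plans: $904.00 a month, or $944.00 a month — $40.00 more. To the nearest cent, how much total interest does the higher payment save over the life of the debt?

$740.78

Monthly rate r = 26.3%/12 = 2.19167% = 0.0219167.
At $904.00/mo: n = ⌈−ln(1 − rB₀/P)/ln(1+r)⌉ = 38 payments (last $162.82); total interest = total paid − $22,825.00 = $10,785.82.
At $944.00/mo: 35 payments (last $774.04); total interest $10,045.04.
Interest saved = $10,785.82 − $10,045.04 = $740.78.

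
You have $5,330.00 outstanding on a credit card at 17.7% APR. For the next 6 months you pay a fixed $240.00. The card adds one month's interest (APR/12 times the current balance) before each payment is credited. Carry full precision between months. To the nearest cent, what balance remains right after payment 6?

Monthly rate r = 17.7%/12 = 1.475% = 0.01475.
Each month: B ← B·(1+r) − $240.00.
Month 1: interest $78.62; balance after payment $5,168.62.
Month 2: interest $76.24; balance after payment $5,004.85.
Month 3: interest $73.82; balance after payment $4,838.68.
Month 4: interest $71.37; balance after payment $4,670.05.
Month 5: interest $68.88; balance after payment $4,498.93.
Month 6: interest $66.36; balance after payment $4,325.29.

$4,325.29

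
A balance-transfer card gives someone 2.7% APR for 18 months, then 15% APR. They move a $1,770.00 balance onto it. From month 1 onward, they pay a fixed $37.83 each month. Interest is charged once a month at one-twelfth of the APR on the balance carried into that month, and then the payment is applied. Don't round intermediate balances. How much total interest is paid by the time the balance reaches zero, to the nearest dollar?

Promo months 1–18 at r₀ = 2.7%/12 = 0.00225; months 19+ at r₁ = 15%/12 = 0.0125.
After month 18: iterate B ← B·(1+r₀) − $37.83 for 18 months → $1,148.95.
Then at r₁ with $37.83/mo: n₂ = −ln(1 − r₁·B/P)/ln(1+r₁) ≈ 38.44 → 39 more payments.
Total paid = 56·$37.83 + $16.52 = $2,135.00; interest = $2,135.00 − $1,770.00 = $365.00.

$365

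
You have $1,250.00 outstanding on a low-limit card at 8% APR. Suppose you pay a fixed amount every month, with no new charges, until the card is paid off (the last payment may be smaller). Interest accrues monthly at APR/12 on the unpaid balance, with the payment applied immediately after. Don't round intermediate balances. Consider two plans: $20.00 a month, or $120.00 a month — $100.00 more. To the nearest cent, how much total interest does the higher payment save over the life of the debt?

$322.49

Monthly rate r = 8%/12 = 0.666667% = 0.00666667.
At $20.00/mo: n = ⌈−ln(1 − rB₀/P)/ln(1+r)⌉ = 82 payments (last $2.38); total interest = total paid − $1,250.00 = $372.38.
At $120.00/mo: 11 payments (last $99.89); total interest $49.89.
Interest saved = $372.38 − $49.89 = $322.49.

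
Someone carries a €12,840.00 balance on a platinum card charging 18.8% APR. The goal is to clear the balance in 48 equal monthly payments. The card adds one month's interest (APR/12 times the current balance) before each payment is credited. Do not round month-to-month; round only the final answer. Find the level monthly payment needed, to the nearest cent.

Monthly rate r = 18.8%/12 = 1.56667% = 0.0156667.
Level-payment amortization: P = B₀·r / (1 − (1+r)^(−n)) = 12840.00·0.0156667 / (1 − 1.01567^(−48)).
Denominator 1 − (1+r)^(−48) = 0.525820883.
P = 201.16 / 0.525820883 ≈ 382.56.

€382.56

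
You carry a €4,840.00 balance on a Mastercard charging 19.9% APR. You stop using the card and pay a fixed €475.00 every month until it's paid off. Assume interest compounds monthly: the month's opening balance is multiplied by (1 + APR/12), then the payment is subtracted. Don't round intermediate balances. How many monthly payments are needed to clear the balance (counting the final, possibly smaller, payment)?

Monthly rate r = 19.9%/12 = 1.65833% = 0.0165833.
Recurrence: B ← B·(1+r) − €475.00.
Month 1: interest €80.26; balance after payment €4,445.26.
Month 2: interest €73.72; balance after payment €4,043.98.
Closed form: n = −ln(1 − rB₀/P)/ln(1+r) = −ln(0.83102)/ln(1.01658) ≈ 11.254, so the balance reaches zero during payment 12.

12 payments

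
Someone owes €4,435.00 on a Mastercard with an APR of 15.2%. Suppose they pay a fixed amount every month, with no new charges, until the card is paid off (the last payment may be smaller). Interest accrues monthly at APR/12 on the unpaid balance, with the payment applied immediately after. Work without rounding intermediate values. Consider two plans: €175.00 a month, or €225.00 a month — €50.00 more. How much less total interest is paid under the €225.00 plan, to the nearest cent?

Monthly rate r = 15.2%/12 = 1.26667% = 0.0126667.
At €175.00/mo: n = ⌈−ln(1 − rB₀/P)/ln(1+r)⌉ = 31 payments (last €132.76); total interest = total paid − €4,435.00 = €947.76.
At €225.00/mo: 23 payments (last €184.88); total interest €699.88.
Interest saved = €947.76 − €699.88 = €247.88.

€247.88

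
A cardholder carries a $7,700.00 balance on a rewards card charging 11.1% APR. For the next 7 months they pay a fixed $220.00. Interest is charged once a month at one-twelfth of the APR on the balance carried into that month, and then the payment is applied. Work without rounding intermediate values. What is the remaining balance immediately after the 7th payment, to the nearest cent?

$6,629.23

Monthly rate r = 11.1%/12 = 0.925% = 0.00925.
Each month: B ← B·(1+r) − $220.00.
Month 1: interest $71.22; balance after payment $7,551.23.
Month 2: interest $69.85; balance after payment $7,401.07.
Month 3: interest $68.46; balance after payment $7,249.53.
Month 4: interest $67.06; balance after payment $7,096.59.
Month 5: interest $65.64; balance after payment $6,942.24.
Month 6: interest $64.22; balance after payment $6,786.45.
Month 7: interest $62.77; balance after payment $6,629.23.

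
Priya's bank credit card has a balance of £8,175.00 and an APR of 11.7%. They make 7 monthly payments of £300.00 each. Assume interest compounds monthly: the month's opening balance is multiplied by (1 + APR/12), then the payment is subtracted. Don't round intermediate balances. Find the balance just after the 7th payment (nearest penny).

£6,587.10

Monthly rate r = 11.7%/12 = 0.975% = 0.00975.
Each month: B ← B·(1+r) − £300.00.
Month 1: interest £79.71; balance after payment £7,954.71.
Month 2: interest £77.56; balance after payment £7,732.26.
Month 3: interest £75.39; balance after payment £7,507.65.
Month 4: interest £73.20; balance after payment £7,280.85.
Month 5: interest £70.99; balance after payment £7,051.84.
Month 6: interest £68.76; balance after payment £6,820.60.
Month 7: interest £66.50; balance after payment £6,587.10.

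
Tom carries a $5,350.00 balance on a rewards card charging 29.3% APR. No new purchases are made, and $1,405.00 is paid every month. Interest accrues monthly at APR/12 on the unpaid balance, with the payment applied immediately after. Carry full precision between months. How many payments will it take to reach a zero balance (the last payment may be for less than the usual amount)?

Monthly rate r = 29.3%/12 = 2.44167% = 0.0244167.
Recurrence: B ← B·(1+r) − $1,405.00.
Month 1: interest $130.63; balance after payment $4,075.63.
Month 2: interest $99.51; balance after payment $2,770.14.
Month 3: interest $67.64; balance after payment $1,432.78.
Month 4: interest $34.98; balance after payment $62.76.
Month 5: interest $1.53; balance after payment $0.00.

5 months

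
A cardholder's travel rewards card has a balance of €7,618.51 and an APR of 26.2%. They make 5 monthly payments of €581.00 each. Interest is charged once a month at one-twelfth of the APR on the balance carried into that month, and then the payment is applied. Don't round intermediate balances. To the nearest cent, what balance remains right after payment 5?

€5,452.66

Monthly rate r = 26.2%/12 = 2.18333% = 0.0218333.
Each month: B ← B·(1+r) − €581.00.
Month 1: interest €166.34; balance after payment €7,203.85.
Month 2: interest €157.28; balance after payment €6,780.13.
Month 3: interest €148.03; balance after payment €6,347.16.
Month 4: interest €138.58; balance after payment €5,904.74.
Month 5: interest €128.92; balance after payment €5,452.66.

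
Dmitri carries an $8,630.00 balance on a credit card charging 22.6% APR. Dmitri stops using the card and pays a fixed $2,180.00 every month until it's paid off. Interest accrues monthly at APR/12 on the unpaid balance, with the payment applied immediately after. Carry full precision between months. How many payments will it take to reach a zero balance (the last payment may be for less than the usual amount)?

Monthly rate r = 22.6%/12 = 1.88333% = 0.0188333.
Recurrence: B ← B·(1+r) − $2,180.00.
Month 1: interest $162.53; balance after payment $6,612.53.
Month 2: interest $124.54; balance after payment $4,557.07.
Month 3: interest $85.82; balance after payment $2,462.89.
Month 4: interest $46.38; balance after payment $329.28.
Month 5: interest $6.20; balance after payment $0.00.

5 months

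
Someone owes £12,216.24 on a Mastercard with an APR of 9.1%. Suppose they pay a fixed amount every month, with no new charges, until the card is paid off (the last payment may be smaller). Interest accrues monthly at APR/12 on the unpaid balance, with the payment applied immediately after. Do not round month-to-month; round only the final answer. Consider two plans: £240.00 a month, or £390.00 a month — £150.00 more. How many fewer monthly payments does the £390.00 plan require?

Monthly rate r = 9.1%/12 = 0.758333% = 0.00758333.
At £240.00/mo: n = ⌈−ln(1 − rB₀/P)/ln(1+r)⌉ = 65 payments (last £135.45); total interest = total paid − £12,216.24 = £3,279.21.
At £390.00/mo: 36 payments (last £350.51); total interest £1,784.27.
Payments saved = 65 − 36 = 29.

29 fewer payments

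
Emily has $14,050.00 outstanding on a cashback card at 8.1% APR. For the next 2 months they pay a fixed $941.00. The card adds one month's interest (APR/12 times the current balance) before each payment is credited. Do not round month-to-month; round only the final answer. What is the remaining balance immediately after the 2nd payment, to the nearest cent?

$12,351.96

Monthly rate r = 8.1%/12 = 0.675% = 0.00675.
Each month: B ← B·(1+r) − $941.00.
Month 1: interest $94.84; balance after payment $13,203.84.
Month 2: interest $89.13; balance after payment $12,351.96.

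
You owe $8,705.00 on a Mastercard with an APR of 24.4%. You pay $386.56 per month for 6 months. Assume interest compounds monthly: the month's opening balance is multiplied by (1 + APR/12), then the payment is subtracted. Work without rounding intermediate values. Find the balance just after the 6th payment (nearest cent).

Monthly rate r = 24.4%/12 = 2.03333% = 0.0203333.
Each month: B ← B·(1+r) − $386.56.
Month 1: interest $177.00; balance after payment $8,495.44.
Month 2: interest $172.74; balance after payment $8,281.62.
Month 3: interest $168.39; balance after payment $8,063.46.
Month 4: interest $163.96; balance after payment $7,840.85.
Month 5: interest $159.43; balance after payment $7,613.72.
Month 6: interest $154.81; balance after payment $7,381.98.

$7,381.98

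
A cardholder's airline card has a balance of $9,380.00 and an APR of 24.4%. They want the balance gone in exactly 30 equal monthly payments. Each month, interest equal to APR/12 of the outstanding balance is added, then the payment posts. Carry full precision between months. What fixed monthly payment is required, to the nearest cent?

Monthly rate r = 24.4%/12 = 2.03333% = 0.0203333.
Level-payment amortization: P = B₀·r / (1 − (1+r)^(−n)) = 9380.00·0.0203333 / (1 − 1.02033^(−30)).
Denominator 1 − (1+r)^(−30) = 0.45331425.
P = 190.727 / 0.45331425 ≈ 420.74.

$420.74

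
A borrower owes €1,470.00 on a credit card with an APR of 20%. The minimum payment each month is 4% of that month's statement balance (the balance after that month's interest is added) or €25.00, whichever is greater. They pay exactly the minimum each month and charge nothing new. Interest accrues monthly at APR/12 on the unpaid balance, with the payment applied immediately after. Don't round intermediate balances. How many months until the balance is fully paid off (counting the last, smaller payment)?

Monthly rate r = 20%/12 = 1.66667% = 0.0166667.
While 4% of the post-interest balance exceeds €25.00, each month B ← (B·(1+r))·(1 − 0.04), i.e. B shrinks by the factor (1+r)·0.96 = 0.976.
This holds for months 1–36. Entering month 37 the balance is €613.07; 4% of the post-interest balance is now below €25.00, so the flat €25.00 minimum applies from here.
From month 37 a fixed €25.00 at rate r clears €613.07 in 32 more payments. Total: 36 + 32 = 68 months.

68 months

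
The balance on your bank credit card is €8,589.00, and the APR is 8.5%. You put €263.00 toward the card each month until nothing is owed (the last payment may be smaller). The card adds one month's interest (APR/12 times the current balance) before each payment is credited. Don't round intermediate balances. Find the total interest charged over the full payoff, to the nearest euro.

Monthly rate r = 8.5%/12 = 0.708333% = 0.00708333.
Payoff takes n = ⌈−ln(1 − rB₀/P)/ln(1+r)⌉ = ⌈37.273⌉ = 38 payments; the last is €72.06.
Total paid = 37·€263.00 + €72.06 = €9,803.06.
Total interest = total paid − principal = €9,803.06 − €8,589.00 = €1,214.06.

€1,214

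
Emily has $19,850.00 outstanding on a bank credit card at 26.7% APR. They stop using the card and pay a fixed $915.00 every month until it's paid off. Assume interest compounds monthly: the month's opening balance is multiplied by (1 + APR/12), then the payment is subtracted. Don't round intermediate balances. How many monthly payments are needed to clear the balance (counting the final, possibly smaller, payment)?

30 payments

Monthly rate r = 26.7%/12 = 2.225% = 0.02225.
Recurrence: B ← B·(1+r) − $915.00.
Month 1: interest $441.66; balance after payment $19,376.66.
Month 2: interest $431.13; balance after payment $18,892.79.
Closed form: n = −ln(1 − rB₀/P)/ln(1+r) = −ln(0.51731)/ln(1.02225) ≈ 29.952, so the balance reaches zero during payment 30.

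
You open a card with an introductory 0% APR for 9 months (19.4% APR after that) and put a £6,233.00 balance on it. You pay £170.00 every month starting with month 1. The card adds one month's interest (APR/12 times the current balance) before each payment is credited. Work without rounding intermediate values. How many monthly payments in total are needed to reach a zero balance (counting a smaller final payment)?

Promo months 1–9 at r₀ = 0%/12 = 0; months 10+ at r₁ = 19.4%/12 = 0.0161667.
After month 9 (no interest yet): B = £6,233.00 − 9·£170.00 = £4,703.00.
Then at r₁ with £170.00/mo: n₂ = −ln(1 − r₁·B/P)/ln(1+r₁) ≈ 36.97 → 37 more payments.

46 months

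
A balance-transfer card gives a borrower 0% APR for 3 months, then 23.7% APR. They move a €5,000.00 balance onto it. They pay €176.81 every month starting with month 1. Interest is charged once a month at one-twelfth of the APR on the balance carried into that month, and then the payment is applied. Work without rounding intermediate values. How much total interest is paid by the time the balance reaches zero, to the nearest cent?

€1,783.86

Promo months 1–3 at r₀ = 0%/12 = 0; months 4+ at r₁ = 23.7%/12 = 0.01975.
After month 3 (no interest yet): B = €5,000.00 − 3·€176.81 = €4,469.57.
Then at r₁ with €176.81/mo: n₂ = −ln(1 − r₁·B/P)/ln(1+r₁) ≈ 35.37 → 36 more payments.
Total paid = 38·€176.81 + €65.08 = €6,783.86; interest = €6,783.86 − €5,000.00 = €1,783.86.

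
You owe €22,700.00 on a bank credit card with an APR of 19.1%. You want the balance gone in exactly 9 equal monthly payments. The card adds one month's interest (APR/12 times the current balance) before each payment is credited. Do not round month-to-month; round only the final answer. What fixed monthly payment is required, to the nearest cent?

Monthly rate r = 19.1%/12 = 1.59167% = 0.0159167.
Level-payment amortization: P = B₀·r / (1 − (1+r)^(−n)) = 22700.00·0.0159167 / (1 − 1.01592^(−9)).
Denominator 1 − (1+r)^(−9) = 0.13248452.
P = 361.308 / 0.13248452 ≈ 2727.17.

€2,727.17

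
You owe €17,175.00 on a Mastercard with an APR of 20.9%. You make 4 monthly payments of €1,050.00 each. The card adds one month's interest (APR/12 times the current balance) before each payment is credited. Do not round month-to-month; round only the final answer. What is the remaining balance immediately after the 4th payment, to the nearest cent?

€14,092.14

Monthly rate r = 20.9%/12 = 1.74167% = 0.0174167.
Each month: B ← B·(1+r) − €1,050.00.
Month 1: interest €299.13; balance after payment €16,424.13.
Month 2: interest €286.05; balance after payment €15,660.18.
Month 3: interest €272.75; balance after payment €14,882.93.
Month 4: interest €259.21; balance after payment €14,092.14.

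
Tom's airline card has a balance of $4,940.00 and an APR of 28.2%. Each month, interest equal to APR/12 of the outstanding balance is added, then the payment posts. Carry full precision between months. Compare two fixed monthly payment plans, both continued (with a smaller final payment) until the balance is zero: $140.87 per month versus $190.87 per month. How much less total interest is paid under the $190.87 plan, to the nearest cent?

Monthly rate r = 28.2%/12 = 2.35% = 0.0235.
At $140.87/mo: n = ⌈−ln(1 − rB₀/P)/ln(1+r)⌉ = 75 payments (last $114.98); total interest = total paid − $4,940.00 = $5,599.36.
At $190.87/mo: 41 payments (last $65.55); total interest $2,760.35.
Interest saved = $5,599.36 − $2,760.35 = $2,839.01.

$2,839.01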